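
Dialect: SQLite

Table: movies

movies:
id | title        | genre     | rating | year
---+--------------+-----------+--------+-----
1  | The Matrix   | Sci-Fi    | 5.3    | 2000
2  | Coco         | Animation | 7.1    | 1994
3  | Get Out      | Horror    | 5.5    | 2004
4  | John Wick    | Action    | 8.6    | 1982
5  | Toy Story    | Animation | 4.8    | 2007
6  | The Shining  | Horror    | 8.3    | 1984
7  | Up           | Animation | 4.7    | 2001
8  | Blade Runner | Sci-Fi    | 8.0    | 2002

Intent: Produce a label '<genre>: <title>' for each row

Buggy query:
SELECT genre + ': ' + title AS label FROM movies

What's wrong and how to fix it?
Bug: '+' is numeric addition; on text columns SQLite converts them to 0 instead of concatenating

Fix: Replace + with || to concatenate text

Corrected query:
SELECT genre || ': ' || title AS label FROM movies

Result:
label               
--------------------
Sci-Fi: The Matrix  
Animation: Coco     
Horror: Get Out     
Action: John Wick   
Animation: Toy Story
Horror: The Shining 
Animation: Up       
Sci-Fi: Blade Runner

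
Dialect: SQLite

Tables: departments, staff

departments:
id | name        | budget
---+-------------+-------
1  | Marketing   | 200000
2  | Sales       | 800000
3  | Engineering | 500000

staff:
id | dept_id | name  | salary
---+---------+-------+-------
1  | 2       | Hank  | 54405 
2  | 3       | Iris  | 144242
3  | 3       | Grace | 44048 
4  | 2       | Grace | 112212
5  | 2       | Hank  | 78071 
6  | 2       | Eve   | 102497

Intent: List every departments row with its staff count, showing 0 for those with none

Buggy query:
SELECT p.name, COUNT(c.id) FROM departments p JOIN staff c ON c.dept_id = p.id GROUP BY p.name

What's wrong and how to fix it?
Bug: INNER JOIN drops departments rows that have no matching staff rows

Fix: Switch to LEFT JOIN to retain unmatched parent rows

Corrected query:
SELECT p.name, COUNT(c.id) FROM departments p LEFT JOIN staff c ON c.dept_id = p.id GROUP BY p.name

Result:
name        | COUNT(c.id)
------------+------------
Engineering | 2          
Marketing   | 0          
Sales       | 4          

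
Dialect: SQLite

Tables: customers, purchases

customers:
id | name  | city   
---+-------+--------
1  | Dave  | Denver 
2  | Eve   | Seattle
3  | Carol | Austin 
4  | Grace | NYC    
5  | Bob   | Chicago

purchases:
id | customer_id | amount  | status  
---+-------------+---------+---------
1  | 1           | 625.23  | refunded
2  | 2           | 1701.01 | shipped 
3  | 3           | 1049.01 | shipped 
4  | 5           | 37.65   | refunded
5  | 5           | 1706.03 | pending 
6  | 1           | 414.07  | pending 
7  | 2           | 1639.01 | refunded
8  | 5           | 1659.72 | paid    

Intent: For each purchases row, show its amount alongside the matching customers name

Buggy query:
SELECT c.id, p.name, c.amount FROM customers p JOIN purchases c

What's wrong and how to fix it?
Bug: Missing join condition: each purchases row is matched to all customers rows instead of just its own

Fix: Specify the join condition linking the foreign key to the parent id

Corrected query:
SELECT c.id, p.name, c.amount FROM customers p JOIN purchases c ON c.customer_id = p.id

Result:
id | name  | amount 
---+-------+--------
1  | Dave  | 625.23 
2  | Eve   | 1701.01
3  | Carol | 1049.01
4  | Bob   | 37.65  
5  | Bob   | 1706.03
6  | Dave  | 414.07 
7  | Eve   | 1639.01
8  | Bob   | 1659.72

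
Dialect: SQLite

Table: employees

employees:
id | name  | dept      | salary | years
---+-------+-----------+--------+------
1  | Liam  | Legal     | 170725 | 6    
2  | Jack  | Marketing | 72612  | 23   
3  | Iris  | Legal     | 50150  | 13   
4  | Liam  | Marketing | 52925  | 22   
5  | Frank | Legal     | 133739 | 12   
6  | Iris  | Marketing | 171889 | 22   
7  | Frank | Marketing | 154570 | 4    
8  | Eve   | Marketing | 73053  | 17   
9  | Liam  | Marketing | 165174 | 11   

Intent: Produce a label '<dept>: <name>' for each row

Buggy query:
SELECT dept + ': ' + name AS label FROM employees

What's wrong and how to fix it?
Bug: SQLite uses || for string concatenation; + coerces text to numbers (yielding 0)

Fix: Use the || operator for string concatenation

Corrected query:
SELECT dept || ': ' || name AS label FROM employees

Result:
label           
----------------
Legal: Liam     
Marketing: Jack 
Legal: Iris     
Marketing: Liam 
Legal: Frank    
Marketing: Iris 
Marketing: Frank
Marketing: Eve  
Marketing: Liam 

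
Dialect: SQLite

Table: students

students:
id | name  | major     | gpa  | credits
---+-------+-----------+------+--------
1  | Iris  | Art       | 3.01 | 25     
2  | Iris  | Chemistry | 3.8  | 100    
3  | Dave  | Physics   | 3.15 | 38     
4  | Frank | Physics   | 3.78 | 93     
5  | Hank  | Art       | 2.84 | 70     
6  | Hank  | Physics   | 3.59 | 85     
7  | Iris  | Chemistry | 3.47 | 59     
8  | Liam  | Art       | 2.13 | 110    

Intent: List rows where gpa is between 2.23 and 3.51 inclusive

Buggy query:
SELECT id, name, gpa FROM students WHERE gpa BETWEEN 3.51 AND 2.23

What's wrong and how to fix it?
Bug: BETWEEN expects the lower bound first; with 3.51 AND 2.23 the range is empty

Fix: Swap the bounds so the smaller value comes first

Corrected query:
SELECT id, name, gpa FROM students WHERE gpa BETWEEN 2.23 AND 3.51

Result:
id | name | gpa 
---+------+-----
1  | Iris | 3.01
3  | Dave | 3.15
5  | Hank | 2.84
7  | Iris | 3.47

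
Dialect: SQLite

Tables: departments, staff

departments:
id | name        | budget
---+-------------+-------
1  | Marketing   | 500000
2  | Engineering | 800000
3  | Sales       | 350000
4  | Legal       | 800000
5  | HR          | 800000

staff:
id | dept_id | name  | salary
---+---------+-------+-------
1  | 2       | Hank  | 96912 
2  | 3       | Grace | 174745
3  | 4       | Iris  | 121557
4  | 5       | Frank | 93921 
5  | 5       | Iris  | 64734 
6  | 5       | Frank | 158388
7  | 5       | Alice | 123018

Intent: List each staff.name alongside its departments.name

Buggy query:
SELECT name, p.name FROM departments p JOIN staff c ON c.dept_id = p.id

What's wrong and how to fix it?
Bug: 'name' exists in both joined tables, so the database can't tell which one is meant

Fix: Prefix ambiguous columns with the table alias

Corrected query:
SELECT c.name, p.name FROM departments p JOIN staff c ON c.dept_id = p.id

Result:
name  | name       
------+------------
Hank  | Engineering
Grace | Sales      
Iris  | Legal      
Frank | HR         
Iris  | HR         
Frank | HR         
Alice | HR         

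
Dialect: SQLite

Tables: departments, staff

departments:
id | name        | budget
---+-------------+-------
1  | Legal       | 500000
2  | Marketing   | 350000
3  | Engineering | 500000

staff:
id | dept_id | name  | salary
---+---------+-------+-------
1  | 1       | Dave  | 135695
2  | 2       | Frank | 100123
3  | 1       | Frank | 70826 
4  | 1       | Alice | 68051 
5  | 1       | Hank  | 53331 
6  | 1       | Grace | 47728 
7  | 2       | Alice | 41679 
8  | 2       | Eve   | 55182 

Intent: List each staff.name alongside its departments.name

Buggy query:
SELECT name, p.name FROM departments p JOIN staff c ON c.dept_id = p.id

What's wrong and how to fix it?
Bug: Both tables have a 'name' column; the unqualified reference is ambiguous

Fix: Prefix ambiguous columns with the table alias

Corrected query:
SELECT c.name, p.name FROM departments p JOIN staff c ON c.dept_id = p.id

Result:
name  | name     
------+----------
Dave  | Legal    
Frank | Marketing
Frank | Legal    
Alice | Legal    
Hank  | Legal    
Grace | Legal    
Alice | Marketing
Eve   | Marketing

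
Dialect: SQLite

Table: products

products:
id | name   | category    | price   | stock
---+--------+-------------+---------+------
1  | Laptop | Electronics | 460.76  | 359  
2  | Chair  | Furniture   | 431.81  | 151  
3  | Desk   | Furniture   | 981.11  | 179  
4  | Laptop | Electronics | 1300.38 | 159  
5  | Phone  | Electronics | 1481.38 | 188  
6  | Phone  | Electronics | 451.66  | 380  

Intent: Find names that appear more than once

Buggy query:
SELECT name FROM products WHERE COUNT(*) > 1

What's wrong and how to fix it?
Bug: COUNT(*) is an aggregate and cannot be used in WHERE

Fix: Group first, then use HAVING for the count condition

Corrected query:
SELECT name FROM products GROUP BY name HAVING COUNT(*) > 1

Result:
name  
------
Laptop
Phone 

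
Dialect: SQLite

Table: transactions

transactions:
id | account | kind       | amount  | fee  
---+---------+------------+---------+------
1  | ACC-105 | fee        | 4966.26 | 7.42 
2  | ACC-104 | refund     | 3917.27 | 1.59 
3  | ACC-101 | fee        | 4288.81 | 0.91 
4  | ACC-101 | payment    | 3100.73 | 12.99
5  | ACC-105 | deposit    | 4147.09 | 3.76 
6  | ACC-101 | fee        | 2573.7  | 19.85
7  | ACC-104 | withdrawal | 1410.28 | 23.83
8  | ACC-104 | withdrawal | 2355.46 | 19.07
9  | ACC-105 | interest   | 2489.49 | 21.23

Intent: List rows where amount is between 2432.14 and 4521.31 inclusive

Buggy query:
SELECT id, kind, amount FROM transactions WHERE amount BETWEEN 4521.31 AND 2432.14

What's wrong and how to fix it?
Bug: BETWEEN expects the lower bound first; with 4521.31 AND 2432.14 the range is empty

Fix: Write BETWEEN 2432.14 AND 4521.31

Corrected query:
SELECT id, kind, amount FROM transactions WHERE amount BETWEEN 2432.14 AND 4521.31

Result:
id | kind     | amount 
---+----------+--------
2  | refund   | 3917.27
3  | fee      | 4288.81
4  | payment  | 3100.73
5  | deposit  | 4147.09
6  | fee      | 2573.7 
9  | interest | 2489.49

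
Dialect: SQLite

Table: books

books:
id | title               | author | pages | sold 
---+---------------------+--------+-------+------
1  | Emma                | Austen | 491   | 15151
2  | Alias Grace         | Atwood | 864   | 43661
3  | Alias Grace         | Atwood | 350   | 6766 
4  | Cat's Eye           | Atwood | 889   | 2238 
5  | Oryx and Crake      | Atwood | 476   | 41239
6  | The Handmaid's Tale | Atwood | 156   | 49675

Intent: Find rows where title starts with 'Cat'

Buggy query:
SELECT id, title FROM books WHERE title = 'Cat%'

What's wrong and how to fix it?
Bug: Wildcards only work with LIKE; '=' treats '%' as a literal character

Fix: Replace '=' with LIKE so 'Cat%' is treated as a pattern

Corrected query:
SELECT id, title FROM books WHERE title LIKE 'Cat%'

Result:
id | title    
---+----------
4  | Cat's Eye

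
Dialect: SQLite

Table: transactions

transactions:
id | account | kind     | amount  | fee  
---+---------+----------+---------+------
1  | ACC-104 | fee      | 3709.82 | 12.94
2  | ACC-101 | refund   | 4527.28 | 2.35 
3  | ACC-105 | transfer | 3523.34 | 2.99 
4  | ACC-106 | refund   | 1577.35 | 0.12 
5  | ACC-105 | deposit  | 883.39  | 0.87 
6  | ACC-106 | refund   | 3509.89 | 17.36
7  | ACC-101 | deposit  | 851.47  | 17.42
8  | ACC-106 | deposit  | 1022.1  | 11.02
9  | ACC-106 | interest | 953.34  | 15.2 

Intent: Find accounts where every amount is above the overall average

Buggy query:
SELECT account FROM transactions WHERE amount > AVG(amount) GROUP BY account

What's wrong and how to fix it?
Bug: AVG() is an aggregate; it can't sit directly in WHERE

Fix: Compute the overall average in a scalar subquery and compare each group's MIN against it in HAVING

Corrected query:
SELECT account FROM transactions GROUP BY account HAVING MIN(amount) > (SELECT AVG(amount) FROM transactions)

Result:
account
-------
ACC-104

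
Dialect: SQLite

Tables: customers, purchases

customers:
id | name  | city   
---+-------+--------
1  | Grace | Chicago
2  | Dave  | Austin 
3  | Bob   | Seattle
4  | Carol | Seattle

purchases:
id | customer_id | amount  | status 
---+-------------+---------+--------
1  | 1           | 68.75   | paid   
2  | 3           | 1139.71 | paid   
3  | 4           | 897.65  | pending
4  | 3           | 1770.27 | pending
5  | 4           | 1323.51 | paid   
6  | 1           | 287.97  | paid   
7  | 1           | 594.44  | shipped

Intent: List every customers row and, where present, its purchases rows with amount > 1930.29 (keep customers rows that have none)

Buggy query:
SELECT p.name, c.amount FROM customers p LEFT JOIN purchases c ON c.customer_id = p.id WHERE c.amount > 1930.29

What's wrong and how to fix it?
Bug: Filtering c.amount in WHERE discards the NULL rows produced by LEFT JOIN, turning it into an inner join

Fix: Put 'c.amount > 1930.29' in the JOIN's ON clause instead of WHERE

Corrected query:
SELECT p.name, c.amount FROM customers p LEFT JOIN purchases c ON c.customer_id = p.id AND c.amount > 1930.29

Result:
name  | amount
------+-------
Grace | NULL  
Dave  | NULL  
Bob   | NULL  
Carol | NULL  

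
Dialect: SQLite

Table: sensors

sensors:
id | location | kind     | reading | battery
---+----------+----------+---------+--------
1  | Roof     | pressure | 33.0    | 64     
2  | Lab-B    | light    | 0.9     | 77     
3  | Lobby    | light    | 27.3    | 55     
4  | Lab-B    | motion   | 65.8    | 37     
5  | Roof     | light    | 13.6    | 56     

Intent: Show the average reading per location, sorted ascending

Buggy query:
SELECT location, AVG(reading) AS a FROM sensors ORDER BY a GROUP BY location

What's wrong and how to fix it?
Bug: ORDER BY appears before GROUP BY; SQL clause order requires GROUP BY first

Fix: Move ORDER BY to the end, after GROUP BY

Corrected query:
SELECT location, AVG(reading) AS a FROM sensors GROUP BY location ORDER BY a

Result:
location | a    
---------+------
Roof     | 23.3 
Lobby    | 27.3 
Lab-B    | 33.35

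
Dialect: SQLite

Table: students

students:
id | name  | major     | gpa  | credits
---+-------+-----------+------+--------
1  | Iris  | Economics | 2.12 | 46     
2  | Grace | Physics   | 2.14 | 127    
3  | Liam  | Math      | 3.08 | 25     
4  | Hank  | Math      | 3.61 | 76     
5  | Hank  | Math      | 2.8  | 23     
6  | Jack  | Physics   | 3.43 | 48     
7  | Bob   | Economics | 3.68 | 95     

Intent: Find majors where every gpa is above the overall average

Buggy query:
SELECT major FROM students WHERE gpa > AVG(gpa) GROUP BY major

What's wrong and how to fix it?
Bug: WHERE evaluates per row before aggregation, so AVG() is unavailable

Fix: Compute the overall average in a scalar subquery and compare each group's MIN against it in HAVING

Corrected query:
SELECT major FROM students GROUP BY major HAVING MIN(gpa) > (SELECT AVG(gpa) FROM students)

Result:
(no rows)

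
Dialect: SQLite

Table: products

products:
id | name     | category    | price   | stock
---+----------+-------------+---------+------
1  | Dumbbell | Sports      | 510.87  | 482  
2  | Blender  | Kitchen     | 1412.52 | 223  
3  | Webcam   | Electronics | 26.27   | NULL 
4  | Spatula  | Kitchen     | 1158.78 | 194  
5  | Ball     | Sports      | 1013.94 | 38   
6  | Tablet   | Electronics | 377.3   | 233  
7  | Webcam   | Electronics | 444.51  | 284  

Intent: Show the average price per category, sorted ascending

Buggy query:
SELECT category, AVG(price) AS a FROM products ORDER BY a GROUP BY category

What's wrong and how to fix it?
Bug: GROUP BY must precede ORDER BY

Fix: Reorder: SELECT … FROM … GROUP BY … ORDER BY …

Corrected query:
SELECT category, AVG(price) AS a FROM products GROUP BY category ORDER BY a

Result:
category    | a         
------------+-----------
Electronics | 282.693333
Sports      | 762.405   
Kitchen     | 1285.65   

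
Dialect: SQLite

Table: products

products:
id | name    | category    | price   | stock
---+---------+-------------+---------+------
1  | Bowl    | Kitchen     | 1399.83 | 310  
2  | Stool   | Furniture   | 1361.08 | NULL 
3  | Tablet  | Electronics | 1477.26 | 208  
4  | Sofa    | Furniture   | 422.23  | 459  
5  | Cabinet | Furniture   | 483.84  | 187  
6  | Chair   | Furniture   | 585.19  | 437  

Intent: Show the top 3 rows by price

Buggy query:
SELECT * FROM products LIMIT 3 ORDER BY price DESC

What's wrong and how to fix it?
Bug: LIMIT must come after ORDER BY

Fix: Sort with ORDER BY, then apply LIMIT

Corrected query:
SELECT * FROM products ORDER BY price DESC LIMIT 3

Result:
id | name   | category    | price   | stock
---+--------+-------------+---------+------
3  | Tablet | Electronics | 1477.26 | 208  
1  | Bowl   | Kitchen     | 1399.83 | 310  
2  | Stool  | Furniture   | 1361.08 | NULL 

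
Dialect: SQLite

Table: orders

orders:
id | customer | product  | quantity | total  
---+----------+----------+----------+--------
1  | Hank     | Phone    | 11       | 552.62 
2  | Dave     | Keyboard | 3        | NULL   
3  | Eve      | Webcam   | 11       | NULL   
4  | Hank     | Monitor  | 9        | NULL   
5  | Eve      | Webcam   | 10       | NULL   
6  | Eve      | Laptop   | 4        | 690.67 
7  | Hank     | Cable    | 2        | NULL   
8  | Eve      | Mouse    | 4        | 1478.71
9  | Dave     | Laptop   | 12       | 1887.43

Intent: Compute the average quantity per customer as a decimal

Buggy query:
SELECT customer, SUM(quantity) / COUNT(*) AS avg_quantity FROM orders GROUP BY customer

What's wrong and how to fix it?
Bug: Both operands are integers, so '/' performs integer division and truncates

Fix: Multiply by 1.0 (or CAST to REAL) to force floating-point division

Corrected query:
SELECT customer, SUM(quantity) * 1.0 / COUNT(*) AS avg_quantity FROM orders GROUP BY customer

Result:
customer | avg_quantity
---------+-------------
Dave     | 7.5         
Eve      | 7.25        
Hank     | 7.333333    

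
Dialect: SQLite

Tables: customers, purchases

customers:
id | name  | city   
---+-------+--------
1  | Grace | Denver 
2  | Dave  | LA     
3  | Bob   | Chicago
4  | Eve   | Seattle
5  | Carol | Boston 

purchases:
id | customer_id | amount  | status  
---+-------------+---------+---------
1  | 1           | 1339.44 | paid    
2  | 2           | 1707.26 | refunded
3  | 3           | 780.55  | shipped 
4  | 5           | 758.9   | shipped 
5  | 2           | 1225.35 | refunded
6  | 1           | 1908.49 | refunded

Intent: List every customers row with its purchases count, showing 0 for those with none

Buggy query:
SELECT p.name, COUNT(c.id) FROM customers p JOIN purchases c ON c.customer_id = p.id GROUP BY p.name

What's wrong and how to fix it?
Bug: An inner join excludes parents with zero children

Fix: Use LEFT JOIN so parents without children still appear (COUNT(c.id) gives 0)

Corrected query:
SELECT p.name, COUNT(c.id) FROM customers p LEFT JOIN purchases c ON c.customer_id = p.id GROUP BY p.name

Result:
name  | COUNT(c.id)
------+------------
Bob   | 1          
Carol | 1          
Dave  | 2          
Eve   | 0          
Grace | 2          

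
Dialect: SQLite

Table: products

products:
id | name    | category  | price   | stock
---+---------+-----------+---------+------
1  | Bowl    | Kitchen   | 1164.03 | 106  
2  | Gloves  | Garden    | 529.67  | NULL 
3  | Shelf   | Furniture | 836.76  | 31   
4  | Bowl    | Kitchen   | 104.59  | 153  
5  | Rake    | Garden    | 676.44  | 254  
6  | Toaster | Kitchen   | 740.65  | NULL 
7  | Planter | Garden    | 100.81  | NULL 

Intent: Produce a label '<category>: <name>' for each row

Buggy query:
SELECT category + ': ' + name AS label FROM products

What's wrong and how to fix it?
Bug: SQLite uses || for string concatenation; + coerces text to numbers (yielding 0)

Fix: Use the || operator for string concatenation

Corrected query:
SELECT category || ': ' || name AS label FROM products

Result:
label           
----------------
Kitchen: Bowl   
Garden: Gloves  
Furniture: Shelf
Kitchen: Bowl   
Garden: Rake    
Kitchen: Toaster
Garden: Planter 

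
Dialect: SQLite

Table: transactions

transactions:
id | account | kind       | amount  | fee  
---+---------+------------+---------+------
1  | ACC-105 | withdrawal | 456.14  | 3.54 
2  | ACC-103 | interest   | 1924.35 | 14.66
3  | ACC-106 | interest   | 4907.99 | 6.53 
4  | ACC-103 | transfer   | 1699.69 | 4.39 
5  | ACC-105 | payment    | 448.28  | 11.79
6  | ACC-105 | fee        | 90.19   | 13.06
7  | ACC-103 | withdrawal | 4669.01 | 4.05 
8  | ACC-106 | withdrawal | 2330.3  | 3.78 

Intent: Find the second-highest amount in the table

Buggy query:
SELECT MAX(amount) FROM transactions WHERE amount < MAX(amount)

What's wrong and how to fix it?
Bug: MAX(amount) on the right of the comparison is an aggregate-in-WHERE error

Fix: Compute the overall MAX in a subquery, then take MAX of rows below it

Corrected query:
SELECT MAX(amount) FROM transactions WHERE amount < (SELECT MAX(amount) FROM transactions)

Result:
MAX(amount)
-----------
4669.01    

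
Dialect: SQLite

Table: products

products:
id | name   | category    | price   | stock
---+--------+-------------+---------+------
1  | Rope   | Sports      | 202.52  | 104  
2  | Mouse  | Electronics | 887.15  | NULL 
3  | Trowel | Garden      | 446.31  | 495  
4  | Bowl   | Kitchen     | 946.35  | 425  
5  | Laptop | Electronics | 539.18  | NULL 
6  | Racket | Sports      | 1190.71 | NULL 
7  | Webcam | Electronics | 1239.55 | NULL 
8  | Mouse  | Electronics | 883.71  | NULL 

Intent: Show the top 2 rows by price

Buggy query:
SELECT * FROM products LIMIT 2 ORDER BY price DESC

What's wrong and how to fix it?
Bug: ORDER BY cannot follow LIMIT; LIMIT is the final clause

Fix: Sort with ORDER BY, then apply LIMIT

Corrected query:
SELECT * FROM products ORDER BY price DESC LIMIT 2

Result:
id | name   | category    | price   | stock
---+--------+-------------+---------+------
7  | Webcam | Electronics | 1239.55 | NULL 
6  | Racket | Sports      | 1190.71 | NULL 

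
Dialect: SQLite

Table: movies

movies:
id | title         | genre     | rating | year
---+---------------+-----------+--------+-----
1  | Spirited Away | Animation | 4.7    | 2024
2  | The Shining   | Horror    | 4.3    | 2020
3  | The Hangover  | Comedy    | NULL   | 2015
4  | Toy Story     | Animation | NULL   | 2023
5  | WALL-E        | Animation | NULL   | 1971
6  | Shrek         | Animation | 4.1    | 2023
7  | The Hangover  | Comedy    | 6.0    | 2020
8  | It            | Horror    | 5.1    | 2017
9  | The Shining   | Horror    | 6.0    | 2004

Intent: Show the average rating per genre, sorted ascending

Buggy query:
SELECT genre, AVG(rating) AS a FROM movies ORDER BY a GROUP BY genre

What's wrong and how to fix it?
Bug: GROUP BY must precede ORDER BY

Fix: Reorder: SELECT … FROM … GROUP BY … ORDER BY …

Corrected query:
SELECT genre, AVG(rating) AS a FROM movies GROUP BY genre ORDER BY a

Result:
genre     | a       
----------+---------
Animation | 4.4     
Horror    | 5.133333
Comedy    | 6       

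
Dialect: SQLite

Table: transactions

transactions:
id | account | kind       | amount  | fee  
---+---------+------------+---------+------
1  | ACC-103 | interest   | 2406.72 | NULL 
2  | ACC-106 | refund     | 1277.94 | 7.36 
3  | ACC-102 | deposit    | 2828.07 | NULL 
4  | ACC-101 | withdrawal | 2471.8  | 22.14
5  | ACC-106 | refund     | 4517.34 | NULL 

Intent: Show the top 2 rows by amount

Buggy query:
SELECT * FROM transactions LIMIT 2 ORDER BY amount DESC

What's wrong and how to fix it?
Bug: LIMIT must come after ORDER BY

Fix: Sort with ORDER BY, then apply LIMIT

Corrected query:
SELECT * FROM transactions ORDER BY amount DESC LIMIT 2

Result:
id | account | kind    | amount  | fee 
---+---------+---------+---------+-----
5  | ACC-106 | refund  | 4517.34 | NULL
3  | ACC-102 | deposit | 2828.07 | NULL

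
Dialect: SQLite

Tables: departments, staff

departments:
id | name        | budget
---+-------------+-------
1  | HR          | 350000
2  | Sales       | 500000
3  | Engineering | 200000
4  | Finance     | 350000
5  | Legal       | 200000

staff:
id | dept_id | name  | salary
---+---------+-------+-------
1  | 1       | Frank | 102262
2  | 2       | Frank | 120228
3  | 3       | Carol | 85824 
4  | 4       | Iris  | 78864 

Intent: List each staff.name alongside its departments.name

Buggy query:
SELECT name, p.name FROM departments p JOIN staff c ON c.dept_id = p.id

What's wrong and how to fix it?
Bug: 'name' exists in both joined tables, so the database can't tell which one is meant

Fix: Qualify the column with its table alias (c.name)

Corrected query:
SELECT c.name, p.name FROM departments p JOIN staff c ON c.dept_id = p.id

Result:
name  | name       
------+------------
Frank | HR         
Frank | Sales      
Carol | Engineering
Iris  | Finance    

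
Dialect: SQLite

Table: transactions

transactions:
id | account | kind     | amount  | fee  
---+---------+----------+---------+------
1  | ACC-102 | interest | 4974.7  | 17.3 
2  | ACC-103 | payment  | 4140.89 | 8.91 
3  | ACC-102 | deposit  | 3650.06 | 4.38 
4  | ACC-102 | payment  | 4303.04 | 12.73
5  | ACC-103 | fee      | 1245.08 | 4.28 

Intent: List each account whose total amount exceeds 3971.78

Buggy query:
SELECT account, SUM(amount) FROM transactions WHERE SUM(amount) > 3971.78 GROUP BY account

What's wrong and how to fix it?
Bug: SUM(amount) is an aggregate, but WHERE filters rows before aggregation

Fix: Use HAVING (which filters groups after aggregation) instead of WHERE

Corrected query:
SELECT account, SUM(amount) FROM transactions GROUP BY account HAVING SUM(amount) > 3971.78

Result:
account | SUM(amount)
--------+------------
ACC-102 | 12927.8    
ACC-103 | 5385.97    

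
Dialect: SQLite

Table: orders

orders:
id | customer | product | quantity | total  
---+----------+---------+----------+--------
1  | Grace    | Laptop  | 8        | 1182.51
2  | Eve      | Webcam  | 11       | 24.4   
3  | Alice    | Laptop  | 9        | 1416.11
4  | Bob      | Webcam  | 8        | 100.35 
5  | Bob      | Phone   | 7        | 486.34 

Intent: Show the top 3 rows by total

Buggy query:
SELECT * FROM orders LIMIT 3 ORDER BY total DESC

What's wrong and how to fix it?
Bug: ORDER BY cannot follow LIMIT; LIMIT is the final clause

Fix: Swap the clauses: ORDER BY first, then LIMIT

Corrected query:
SELECT * FROM orders ORDER BY total DESC LIMIT 3

Result:
id | customer | product | quantity | total  
---+----------+---------+----------+--------
3  | Alice    | Laptop  | 9        | 1416.11
1  | Grace    | Laptop  | 8        | 1182.51
5  | Bob      | Phone   | 7        | 486.34 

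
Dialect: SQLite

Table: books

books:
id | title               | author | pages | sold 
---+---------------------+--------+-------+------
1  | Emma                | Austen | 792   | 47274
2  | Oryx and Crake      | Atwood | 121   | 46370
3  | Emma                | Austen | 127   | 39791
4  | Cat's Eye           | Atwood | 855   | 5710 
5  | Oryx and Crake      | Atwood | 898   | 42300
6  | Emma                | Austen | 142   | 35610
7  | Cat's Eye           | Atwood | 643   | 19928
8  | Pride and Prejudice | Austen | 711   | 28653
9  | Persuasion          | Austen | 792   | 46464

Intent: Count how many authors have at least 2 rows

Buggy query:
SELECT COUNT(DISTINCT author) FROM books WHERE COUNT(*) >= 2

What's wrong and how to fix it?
Bug: WHERE filters individual rows, not groups, so a group-level COUNT is invalid there

Fix: Use a subquery that GROUPs and filters with HAVING, then count its rows

Corrected query:
SELECT COUNT(*) FROM (SELECT author FROM books GROUP BY author HAVING COUNT(*) >= 2)

Result:
COUNT(*)
--------
2       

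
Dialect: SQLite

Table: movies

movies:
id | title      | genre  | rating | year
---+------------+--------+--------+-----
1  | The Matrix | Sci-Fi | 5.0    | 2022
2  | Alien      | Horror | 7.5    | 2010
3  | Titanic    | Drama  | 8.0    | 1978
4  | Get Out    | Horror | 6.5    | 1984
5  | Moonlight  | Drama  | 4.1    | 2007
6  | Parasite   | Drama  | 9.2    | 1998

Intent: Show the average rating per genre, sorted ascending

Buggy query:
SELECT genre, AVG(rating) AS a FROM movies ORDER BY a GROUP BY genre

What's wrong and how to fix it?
Bug: GROUP BY must precede ORDER BY

Fix: Move ORDER BY to the end, after GROUP BY

Corrected query:
SELECT genre, AVG(rating) AS a FROM movies GROUP BY genre ORDER BY a

Result:
genre  | a  
-------+----
Sci-Fi | 5  
Horror | 7  
Drama  | 7.1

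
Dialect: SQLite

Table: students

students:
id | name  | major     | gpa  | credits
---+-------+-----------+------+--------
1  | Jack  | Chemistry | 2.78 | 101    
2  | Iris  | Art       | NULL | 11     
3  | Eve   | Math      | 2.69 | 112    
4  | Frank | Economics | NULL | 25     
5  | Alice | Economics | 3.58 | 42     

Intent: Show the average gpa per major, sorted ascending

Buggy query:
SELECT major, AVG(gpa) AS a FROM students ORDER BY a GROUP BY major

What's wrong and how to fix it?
Bug: ORDER BY appears before GROUP BY; SQL clause order requires GROUP BY first

Fix: Reorder: SELECT … FROM … GROUP BY … ORDER BY …

Corrected query:
SELECT major, AVG(gpa) AS a FROM students GROUP BY major ORDER BY a

Result:
major     | a   
----------+-----
Art       | NULL
Math      | 2.69
Chemistry | 2.78
Economics | 3.58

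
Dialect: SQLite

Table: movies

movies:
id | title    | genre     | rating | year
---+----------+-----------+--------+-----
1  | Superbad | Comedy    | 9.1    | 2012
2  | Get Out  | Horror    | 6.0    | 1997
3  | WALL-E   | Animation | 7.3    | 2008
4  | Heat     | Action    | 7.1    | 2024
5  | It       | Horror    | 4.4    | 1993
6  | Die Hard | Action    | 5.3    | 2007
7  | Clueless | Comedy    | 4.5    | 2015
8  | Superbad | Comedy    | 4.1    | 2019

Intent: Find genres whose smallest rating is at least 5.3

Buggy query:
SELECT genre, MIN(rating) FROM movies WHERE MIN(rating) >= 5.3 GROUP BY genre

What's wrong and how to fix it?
Bug: Aggregates like MIN are computed per group after WHERE runs

Fix: Use HAVING for the per-group MIN condition

Corrected query:
SELECT genre, MIN(rating) FROM movies GROUP BY genre HAVING MIN(rating) >= 5.3

Result:
genre     | MIN(rating)
----------+------------
Action    | 5.3        
Animation | 7.3        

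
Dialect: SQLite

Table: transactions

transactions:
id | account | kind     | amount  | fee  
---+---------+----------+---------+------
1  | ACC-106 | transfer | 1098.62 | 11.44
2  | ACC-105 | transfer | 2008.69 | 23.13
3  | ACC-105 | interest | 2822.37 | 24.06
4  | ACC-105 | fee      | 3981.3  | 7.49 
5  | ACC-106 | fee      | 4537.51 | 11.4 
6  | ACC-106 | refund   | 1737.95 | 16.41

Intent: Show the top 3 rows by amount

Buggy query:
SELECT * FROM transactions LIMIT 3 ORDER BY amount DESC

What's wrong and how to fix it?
Bug: LIMIT must come after ORDER BY

Fix: Sort with ORDER BY, then apply LIMIT

Corrected query:
SELECT * FROM transactions ORDER BY amount DESC LIMIT 3

Result:
id | account | kind     | amount  | fee  
---+---------+----------+---------+------
5  | ACC-106 | fee      | 4537.51 | 11.4 
4  | ACC-105 | fee      | 3981.3  | 7.49 
3  | ACC-105 | interest | 2822.37 | 24.06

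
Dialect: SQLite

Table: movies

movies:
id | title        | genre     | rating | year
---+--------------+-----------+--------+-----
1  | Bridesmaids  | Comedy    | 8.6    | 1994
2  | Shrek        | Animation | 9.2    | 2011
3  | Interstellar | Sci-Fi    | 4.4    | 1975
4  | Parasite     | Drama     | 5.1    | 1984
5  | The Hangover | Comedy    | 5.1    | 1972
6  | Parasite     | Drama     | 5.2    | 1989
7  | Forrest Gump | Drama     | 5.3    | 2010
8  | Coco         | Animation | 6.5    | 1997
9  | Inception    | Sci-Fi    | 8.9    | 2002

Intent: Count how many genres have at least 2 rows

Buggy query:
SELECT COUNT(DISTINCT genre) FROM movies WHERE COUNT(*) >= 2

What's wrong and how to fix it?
Bug: COUNT(*) cannot appear in WHERE; the per-group count doesn't exist yet

Fix: Use a subquery that GROUPs and filters with HAVING, then count its rows

Corrected query:
SELECT COUNT(*) FROM (SELECT genre FROM movies GROUP BY genre HAVING COUNT(*) >= 2)

Result:
COUNT(*)
--------
4       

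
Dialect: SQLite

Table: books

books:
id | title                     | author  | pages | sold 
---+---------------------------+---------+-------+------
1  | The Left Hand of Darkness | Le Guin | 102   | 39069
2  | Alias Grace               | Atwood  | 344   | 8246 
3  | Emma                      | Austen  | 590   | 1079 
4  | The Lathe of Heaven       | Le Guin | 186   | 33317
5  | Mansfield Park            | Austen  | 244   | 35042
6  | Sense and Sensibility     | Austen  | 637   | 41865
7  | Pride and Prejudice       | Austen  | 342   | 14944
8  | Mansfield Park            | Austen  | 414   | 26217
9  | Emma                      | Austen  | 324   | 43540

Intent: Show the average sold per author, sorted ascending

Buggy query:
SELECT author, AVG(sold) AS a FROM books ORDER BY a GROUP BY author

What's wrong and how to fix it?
Bug: GROUP BY must precede ORDER BY

Fix: Reorder: SELECT … FROM … GROUP BY … ORDER BY …

Corrected query:
SELECT author, AVG(sold) AS a FROM books GROUP BY author ORDER BY a

Result:
author  | a      
--------+--------
Atwood  | 8246   
Austen  | 27114.5
Le Guin | 36193  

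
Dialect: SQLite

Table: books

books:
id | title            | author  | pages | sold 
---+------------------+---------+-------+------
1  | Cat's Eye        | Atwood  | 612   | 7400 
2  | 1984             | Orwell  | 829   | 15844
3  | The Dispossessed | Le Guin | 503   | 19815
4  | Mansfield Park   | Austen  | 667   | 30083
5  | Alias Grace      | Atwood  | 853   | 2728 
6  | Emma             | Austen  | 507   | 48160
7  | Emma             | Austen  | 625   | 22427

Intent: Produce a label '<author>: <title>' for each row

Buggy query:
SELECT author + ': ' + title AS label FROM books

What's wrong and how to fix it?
Bug: SQLite uses || for string concatenation; + coerces text to numbers (yielding 0)

Fix: Use the || operator for string concatenation

Corrected query:
SELECT author || ': ' || title AS label FROM books

Result:
label                    
-------------------------
Atwood: Cat's Eye        
Orwell: 1984             
Le Guin: The Dispossessed
Austen: Mansfield Park   
Atwood: Alias Grace      
Austen: Emma             
Austen: Emma             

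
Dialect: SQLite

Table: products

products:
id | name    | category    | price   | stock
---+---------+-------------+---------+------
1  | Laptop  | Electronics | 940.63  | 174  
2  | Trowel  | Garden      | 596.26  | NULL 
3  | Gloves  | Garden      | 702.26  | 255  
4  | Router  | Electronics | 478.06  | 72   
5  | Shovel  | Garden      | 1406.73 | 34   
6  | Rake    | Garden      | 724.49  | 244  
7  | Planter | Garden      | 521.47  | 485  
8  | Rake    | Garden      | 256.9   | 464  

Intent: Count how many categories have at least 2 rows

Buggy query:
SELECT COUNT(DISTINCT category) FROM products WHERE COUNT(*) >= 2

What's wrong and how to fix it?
Bug: COUNT(*) cannot appear in WHERE; the per-group count doesn't exist yet

Fix: Use a subquery that GROUPs and filters with HAVING, then count its rows

Corrected query:
SELECT COUNT(*) FROM (SELECT category FROM products GROUP BY category HAVING COUNT(*) >= 2)

Result:
COUNT(*)
--------
2       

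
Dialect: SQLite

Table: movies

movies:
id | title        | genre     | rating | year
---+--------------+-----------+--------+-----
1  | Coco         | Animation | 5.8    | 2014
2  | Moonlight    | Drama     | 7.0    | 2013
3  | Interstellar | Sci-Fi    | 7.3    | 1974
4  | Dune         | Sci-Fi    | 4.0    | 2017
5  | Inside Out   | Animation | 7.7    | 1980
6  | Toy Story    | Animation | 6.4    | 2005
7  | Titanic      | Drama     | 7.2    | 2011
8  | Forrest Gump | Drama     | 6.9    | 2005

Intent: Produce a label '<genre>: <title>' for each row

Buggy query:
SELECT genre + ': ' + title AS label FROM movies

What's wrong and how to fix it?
Bug: SQLite uses || for string concatenation; + coerces text to numbers (yielding 0)

Fix: Use the || operator for string concatenation

Corrected query:
SELECT genre || ': ' || title AS label FROM movies

Result:
label                
---------------------
Animation: Coco      
Drama: Moonlight     
Sci-Fi: Interstellar 
Sci-Fi: Dune         
Animation: Inside Out
Animation: Toy Story 
Drama: Titanic       
Drama: Forrest Gump  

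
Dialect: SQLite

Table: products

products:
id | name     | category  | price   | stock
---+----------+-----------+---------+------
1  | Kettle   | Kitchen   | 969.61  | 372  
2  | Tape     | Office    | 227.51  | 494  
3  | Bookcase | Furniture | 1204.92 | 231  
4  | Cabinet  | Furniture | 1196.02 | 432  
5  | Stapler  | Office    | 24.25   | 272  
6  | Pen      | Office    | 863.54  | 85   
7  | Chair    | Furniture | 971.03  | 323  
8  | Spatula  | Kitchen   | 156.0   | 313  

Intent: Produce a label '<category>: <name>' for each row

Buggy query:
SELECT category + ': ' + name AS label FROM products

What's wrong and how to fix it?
Bug: '+' is numeric addition; on text columns SQLite converts them to 0 instead of concatenating

Fix: Use the || operator for string concatenation

Corrected query:
SELECT category || ': ' || name AS label FROM products

Result:
label              
-------------------
Kitchen: Kettle    
Office: Tape       
Furniture: Bookcase
Furniture: Cabinet 
Office: Stapler    
Office: Pen        
Furniture: Chair   
Kitchen: Spatula   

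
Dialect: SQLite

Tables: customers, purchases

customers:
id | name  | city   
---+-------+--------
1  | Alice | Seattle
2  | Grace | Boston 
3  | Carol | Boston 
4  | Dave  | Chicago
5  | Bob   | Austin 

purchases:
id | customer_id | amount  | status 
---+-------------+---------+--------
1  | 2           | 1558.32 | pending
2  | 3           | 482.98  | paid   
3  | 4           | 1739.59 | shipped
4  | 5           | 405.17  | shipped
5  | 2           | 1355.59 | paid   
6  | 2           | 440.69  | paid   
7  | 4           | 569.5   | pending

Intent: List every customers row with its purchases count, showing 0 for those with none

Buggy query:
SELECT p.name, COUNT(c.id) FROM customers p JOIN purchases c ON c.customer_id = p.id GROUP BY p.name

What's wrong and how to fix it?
Bug: An inner join excludes parents with zero children

Fix: Use LEFT JOIN so parents without children still appear (COUNT(c.id) gives 0)

Corrected query:
SELECT p.name, COUNT(c.id) FROM customers p LEFT JOIN purchases c ON c.customer_id = p.id GROUP BY p.name

Result:
name  | COUNT(c.id)
------+------------
Alice | 0          
Bob   | 1          
Carol | 1          
Dave  | 2          
Grace | 3          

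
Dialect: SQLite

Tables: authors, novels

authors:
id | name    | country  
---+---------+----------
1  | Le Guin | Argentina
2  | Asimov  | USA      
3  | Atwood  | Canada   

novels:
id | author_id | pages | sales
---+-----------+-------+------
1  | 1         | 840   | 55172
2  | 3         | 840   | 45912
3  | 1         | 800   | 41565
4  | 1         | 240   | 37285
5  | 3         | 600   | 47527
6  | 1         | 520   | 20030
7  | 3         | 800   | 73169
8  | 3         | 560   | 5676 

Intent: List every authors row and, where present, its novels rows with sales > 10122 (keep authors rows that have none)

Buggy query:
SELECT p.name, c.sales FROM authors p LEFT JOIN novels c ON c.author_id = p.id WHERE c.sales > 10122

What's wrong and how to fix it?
Bug: A WHERE condition on the right-hand table after LEFT JOIN drops unmatched parents

Fix: Put 'c.sales > 10122' in the JOIN's ON clause instead of WHERE

Corrected query:
SELECT p.name, c.sales FROM authors p LEFT JOIN novels c ON c.author_id = p.id AND c.sales > 10122

Result:
name    | sales
--------+------
Le Guin | 20030
Le Guin | 37285
Le Guin | 41565
Le Guin | 55172
Asimov  | NULL 
Atwood  | 45912
Atwood  | 47527
Atwood  | 73169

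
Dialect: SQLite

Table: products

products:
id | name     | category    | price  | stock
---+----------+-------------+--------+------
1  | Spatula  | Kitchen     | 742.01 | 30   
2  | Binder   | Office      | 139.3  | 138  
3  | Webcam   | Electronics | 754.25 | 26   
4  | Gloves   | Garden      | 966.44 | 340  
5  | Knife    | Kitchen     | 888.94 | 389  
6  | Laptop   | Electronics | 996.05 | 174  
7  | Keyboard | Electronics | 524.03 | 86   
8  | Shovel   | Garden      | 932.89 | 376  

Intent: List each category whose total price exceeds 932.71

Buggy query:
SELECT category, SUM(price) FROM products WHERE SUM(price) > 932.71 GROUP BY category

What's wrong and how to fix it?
Bug: SUM(price) is an aggregate, but WHERE filters rows before aggregation

Fix: Use HAVING (which filters groups after aggregation) instead of WHERE

Corrected query:
SELECT category, SUM(price) FROM products GROUP BY category HAVING SUM(price) > 932.71

Result:
category    | SUM(price)
------------+-----------
Electronics | 2274.33   
Garden      | 1899.33   
Kitchen     | 1630.95   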